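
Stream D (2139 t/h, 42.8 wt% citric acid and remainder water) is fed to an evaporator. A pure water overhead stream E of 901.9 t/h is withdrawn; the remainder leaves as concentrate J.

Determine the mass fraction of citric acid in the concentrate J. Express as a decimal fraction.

0.7400

citric acid is not removed: 2139×0.428 = 915.49 t/h of citric acid enters J.
Concentrate = 2139 − 901.9 = 1237.1 t/h.
Mass fraction = 915.49/1237.1 = 0.7400.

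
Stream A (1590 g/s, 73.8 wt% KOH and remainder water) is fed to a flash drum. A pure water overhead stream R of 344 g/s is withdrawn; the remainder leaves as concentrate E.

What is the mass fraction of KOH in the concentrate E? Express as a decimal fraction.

0.942

KOH is not removed: 1590×0.738 = 1173.4 g/s of KOH enters E.
Concentrate = 1590 − 344 = 1246 g/s.
Mass fraction = 1173.4/1246 = 0.942.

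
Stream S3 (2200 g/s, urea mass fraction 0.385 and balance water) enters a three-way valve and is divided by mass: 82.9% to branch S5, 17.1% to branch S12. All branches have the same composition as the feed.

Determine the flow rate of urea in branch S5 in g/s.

Branch S5 total = 0.829×2200 = 1823.8 g/s.
urea in S5 = 0.385×1823.8 = 702.16 g/s.

702.2 g/s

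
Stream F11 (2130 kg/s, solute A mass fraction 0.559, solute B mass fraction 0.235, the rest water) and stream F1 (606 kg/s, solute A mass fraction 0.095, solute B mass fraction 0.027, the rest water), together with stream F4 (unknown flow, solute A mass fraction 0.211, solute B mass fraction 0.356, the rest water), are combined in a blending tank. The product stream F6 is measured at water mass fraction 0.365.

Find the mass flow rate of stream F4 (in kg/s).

Let F4 be the unknown flow. Total out = 2736 + F4.
water balance: 970.85 + 0.433·F4 = 0.365·(2736 + F4)
(0.433 − 0.365)·F4 = 0.365×2736 − 970.85 = 27.792
F4 = 27.792 / 0.068 = 408.71 kg/s

408.7 kg/s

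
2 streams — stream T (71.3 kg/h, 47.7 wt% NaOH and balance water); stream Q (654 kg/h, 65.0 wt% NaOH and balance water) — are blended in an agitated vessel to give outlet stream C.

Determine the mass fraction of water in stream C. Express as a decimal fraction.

0.367

Total flow out = 71.3 + 654 = 725.3 kg/h.
water in = 71.3×0.523 + 654×0.350 = 266.19 kg/h.
water mass fraction in C = 266.19/725.3 = 0.367.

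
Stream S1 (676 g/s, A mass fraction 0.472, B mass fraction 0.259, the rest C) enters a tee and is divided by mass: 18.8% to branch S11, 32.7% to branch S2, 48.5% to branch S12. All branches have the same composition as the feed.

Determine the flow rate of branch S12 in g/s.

Branch S12 flow = 0.485×676 = 327.86 g/s.

327.9 g/s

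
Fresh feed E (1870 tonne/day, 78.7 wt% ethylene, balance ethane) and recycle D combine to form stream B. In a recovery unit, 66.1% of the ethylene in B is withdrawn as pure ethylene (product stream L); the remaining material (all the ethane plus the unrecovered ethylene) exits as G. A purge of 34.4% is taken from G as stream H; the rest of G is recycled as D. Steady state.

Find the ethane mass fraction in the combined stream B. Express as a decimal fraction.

ethane enters only via E and leaves only via the purge: 1870×0.213 = 0.344×(ethane in G), and the recovery unit passes all ethane, so ethane in B = ethane in G = 1157.9 tonne/day.
ethylene in B: m_A = 1870×0.787 + (1−0.344)·(1−0.661)·m_A, so m_A = 1471.7/0.7776 = 1892.6 tonne/day.
B = 1892.6 + 1157.9 = 3050.4 tonne/day.
ethane fraction in B = 1157.9/3050.4 = 0.3796.

0.3796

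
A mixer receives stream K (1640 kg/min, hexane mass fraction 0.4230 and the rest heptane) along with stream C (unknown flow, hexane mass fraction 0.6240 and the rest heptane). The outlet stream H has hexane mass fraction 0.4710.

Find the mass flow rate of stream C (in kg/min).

514.5 kg/min

Let C be the unknown flow. Total out = 1640 + C.
hexane balance: 693.72 + 0.624·C = 0.471·(1640 + C)
(0.624 − 0.471)·C = 0.471×1640 − 693.72 = 78.72
C = 78.72 / 0.153 = 514.51 kg/min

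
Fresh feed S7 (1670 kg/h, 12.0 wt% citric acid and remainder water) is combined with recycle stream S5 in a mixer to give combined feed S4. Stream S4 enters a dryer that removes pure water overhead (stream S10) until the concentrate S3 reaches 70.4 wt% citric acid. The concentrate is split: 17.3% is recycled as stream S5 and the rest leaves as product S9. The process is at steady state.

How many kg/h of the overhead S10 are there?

Overall citric acid balance (none leaves overhead): citric acid in fresh feed = citric acid in product, i.e. 1670×0.120 = (1−0.173)·S3·0.704.
S3 = 200.4/(0.704×0.827) = 344.21 kg/h.
Recycle S5 = 0.173×344.21 = 59.548 kg/h.
Combined feed S4 = 1670 + 59.548 = 1729.5 kg/h.
Overhead S10 = S4 − S3 = 1729.5 − 344.21 = 1385.3 kg/h.

1385 kg/h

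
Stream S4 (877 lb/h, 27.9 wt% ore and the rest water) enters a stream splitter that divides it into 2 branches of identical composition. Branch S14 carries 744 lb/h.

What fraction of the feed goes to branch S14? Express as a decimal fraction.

Fraction to S14 = 744/877 = 0.8483.

0.848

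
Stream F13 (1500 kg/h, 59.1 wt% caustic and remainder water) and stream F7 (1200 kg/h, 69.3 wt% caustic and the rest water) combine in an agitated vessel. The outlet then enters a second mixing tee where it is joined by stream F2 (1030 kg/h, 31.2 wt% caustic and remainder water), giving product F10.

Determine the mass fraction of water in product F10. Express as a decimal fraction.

Overall, product flow = 3730 kg/h.
water in = 1500×0.409 + 1200×0.307 + 1030×0.688 = 1690.5 kg/h.
water fraction in F10 = 0.453.

0.453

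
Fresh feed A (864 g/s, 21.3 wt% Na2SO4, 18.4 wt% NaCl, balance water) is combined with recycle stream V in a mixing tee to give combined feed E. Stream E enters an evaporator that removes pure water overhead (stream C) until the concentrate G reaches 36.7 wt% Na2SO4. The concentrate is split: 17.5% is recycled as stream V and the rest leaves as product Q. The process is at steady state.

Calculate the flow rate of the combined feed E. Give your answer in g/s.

970.4 g/s

Overall Na2SO4 balance (none leaves overhead): Na2SO4 in fresh feed = Na2SO4 in product, i.e. 864×0.213 = (1−0.175)·G·0.367.
G = 184.03/(0.367×0.825) = 607.82 g/s.
Recycle V = 0.175×607.82 = 106.37 g/s.
Combined feed E = 864 + 106.37 = 970.37 g/s.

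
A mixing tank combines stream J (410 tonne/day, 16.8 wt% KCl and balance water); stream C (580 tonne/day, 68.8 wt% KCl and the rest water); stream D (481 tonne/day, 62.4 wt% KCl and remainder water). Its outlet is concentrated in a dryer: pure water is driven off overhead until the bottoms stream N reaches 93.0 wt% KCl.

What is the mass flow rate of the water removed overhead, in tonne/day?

KCl entering = 410×0.168 + 580×0.688 + 481×0.624 = 768.06 tonne/day.
All KCl reports to N, so N = 768.06/0.930 = 825.88 tonne/day.
Total feed = 1471 tonne/day; overhead = 1471 − 825.88 = 645.12 tonne/day.

645.1 tonne/day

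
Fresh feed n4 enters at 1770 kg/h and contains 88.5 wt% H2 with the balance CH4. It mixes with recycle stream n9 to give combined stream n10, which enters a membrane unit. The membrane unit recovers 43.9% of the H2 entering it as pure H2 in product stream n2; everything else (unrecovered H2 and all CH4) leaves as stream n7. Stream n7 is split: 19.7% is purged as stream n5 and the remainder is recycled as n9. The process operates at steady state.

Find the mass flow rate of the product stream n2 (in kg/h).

H2 in n10: m_A = 1770×0.885 + (1−0.197)·(1−0.439)·m_A, so m_A = 1566.5/0.5495 = 2850.6 kg/h.
Product n2 = 0.439×2850.6 = 1251.4 kg/h.

1251 kg/h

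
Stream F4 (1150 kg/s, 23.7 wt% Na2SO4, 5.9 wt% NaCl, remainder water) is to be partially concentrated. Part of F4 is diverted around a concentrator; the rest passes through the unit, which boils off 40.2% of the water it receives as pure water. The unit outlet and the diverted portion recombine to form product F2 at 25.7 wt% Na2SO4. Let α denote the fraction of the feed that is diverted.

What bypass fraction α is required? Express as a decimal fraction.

0.725

All 1150×0.237 = 272.55 kg/s of Na2SO4 reaches F2, so F2 = 272.55/0.257 = 1060.5 kg/s and vapour = 89.494 kg/s.
The evaporator receives (1−α)·1150 of feed at 0.704 water and removes 0.402 of that water:
0.402×0.704×(1−α)×1150 = 89.494
(1−α) = 89.494/325.46 = 0.2750;  α = 0.7250.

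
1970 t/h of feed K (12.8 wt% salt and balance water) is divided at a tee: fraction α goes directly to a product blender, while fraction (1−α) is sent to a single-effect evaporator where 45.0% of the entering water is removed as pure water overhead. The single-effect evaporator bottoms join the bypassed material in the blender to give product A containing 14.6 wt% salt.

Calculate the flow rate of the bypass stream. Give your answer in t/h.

All 1970×0.128 = 252.16 t/h of salt reaches A, so A = 252.16/0.146 = 1727.1 t/h and vapour = 242.88 t/h.
The evaporator receives (1−α)·1970 of feed at 0.872 water and removes 0.450 of that water:
0.450×0.872×(1−α)×1970 = 242.88
(1−α) = 242.88/773.03 = 0.3142;  α = 0.6858.
Bypass flow = 0.6858×1970 = 1351 t/h.

1351 t/h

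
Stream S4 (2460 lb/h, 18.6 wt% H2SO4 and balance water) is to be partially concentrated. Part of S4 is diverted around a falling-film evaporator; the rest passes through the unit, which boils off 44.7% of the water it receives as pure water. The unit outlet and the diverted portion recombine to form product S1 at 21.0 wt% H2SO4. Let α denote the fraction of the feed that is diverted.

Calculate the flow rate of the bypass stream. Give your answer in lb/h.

1687 lb/h

All 2460×0.186 = 457.56 lb/h of H2SO4 reaches S1, so S1 = 457.56/0.210 = 2178.9 lb/h and vapour = 281.14 lb/h.
The evaporator receives (1−α)·2460 of feed at 0.814 water and removes 0.447 of that water:
0.447×0.814×(1−α)×2460 = 281.14
(1−α) = 281.14/895.09 = 0.3141;  α = 0.6859.
Bypass flow = 0.6859×2460 = 1687.3 lb/h.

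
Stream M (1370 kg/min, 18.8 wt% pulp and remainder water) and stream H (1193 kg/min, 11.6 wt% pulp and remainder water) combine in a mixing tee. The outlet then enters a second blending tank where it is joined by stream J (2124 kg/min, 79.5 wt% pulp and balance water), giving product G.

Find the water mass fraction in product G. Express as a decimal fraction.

Overall, product flow = 4687 kg/min.
water in = 1370×0.812 + 1193×0.884 + 2124×0.205 = 2602.5 kg/min.
water fraction in G = 0.555.

0.555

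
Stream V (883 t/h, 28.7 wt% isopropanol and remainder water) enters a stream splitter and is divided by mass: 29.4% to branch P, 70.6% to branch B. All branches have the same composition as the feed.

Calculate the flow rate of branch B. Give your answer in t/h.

623.4 t/h

Branch B flow = 0.706×883 = 623.4 t/h.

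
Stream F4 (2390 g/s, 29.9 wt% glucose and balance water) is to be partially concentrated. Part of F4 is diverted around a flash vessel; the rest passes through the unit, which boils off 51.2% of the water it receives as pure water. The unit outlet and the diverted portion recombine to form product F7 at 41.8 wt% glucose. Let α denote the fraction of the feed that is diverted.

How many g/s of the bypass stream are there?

All 2390×0.299 = 714.61 g/s of glucose reaches F7, so F7 = 714.61/0.418 = 1709.6 g/s and vapour = 680.41 g/s.
The evaporator receives (1−α)·2390 of feed at 0.701 water and removes 0.512 of that water:
0.512×0.701×(1−α)×2390 = 680.41
(1−α) = 680.41/857.8 = 0.7932;  α = 0.2068.
Bypass flow = 0.2068×2390 = 494.25 g/s.

494.3 g/s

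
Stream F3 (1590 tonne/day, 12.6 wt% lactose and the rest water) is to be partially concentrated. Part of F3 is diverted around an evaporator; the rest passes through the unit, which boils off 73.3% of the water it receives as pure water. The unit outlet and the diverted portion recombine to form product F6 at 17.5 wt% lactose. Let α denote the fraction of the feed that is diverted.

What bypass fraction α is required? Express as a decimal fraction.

0.563

All 1590×0.126 = 200.34 tonne/day of lactose reaches F6, so F6 = 200.34/0.175 = 1144.8 tonne/day and vapour = 445.2 tonne/day.
The evaporator receives (1−α)·1590 of feed at 0.874 water and removes 0.733 of that water:
0.733×0.874×(1−α)×1590 = 445.2
(1−α) = 445.2/1018.6 = 0.4371;  α = 0.5629.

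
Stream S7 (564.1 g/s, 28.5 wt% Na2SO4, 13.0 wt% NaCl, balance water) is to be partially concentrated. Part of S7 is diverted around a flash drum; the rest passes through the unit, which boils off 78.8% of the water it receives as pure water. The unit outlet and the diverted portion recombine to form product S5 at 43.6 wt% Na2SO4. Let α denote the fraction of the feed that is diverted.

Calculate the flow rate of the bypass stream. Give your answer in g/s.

All 564.1×0.285 = 160.77 g/s of Na2SO4 reaches S5, so S5 = 160.77/0.436 = 368.74 g/s and vapour = 195.36 g/s.
The evaporator receives (1−α)·564.1 of feed at 0.585 water and removes 0.788 of that water:
0.788×0.585×(1−α)×564.1 = 195.36
(1−α) = 195.36/260.04 = 0.7513;  α = 0.2487.
Bypass flow = 0.2487×564.1 = 140.3 g/s.

140.3 g/s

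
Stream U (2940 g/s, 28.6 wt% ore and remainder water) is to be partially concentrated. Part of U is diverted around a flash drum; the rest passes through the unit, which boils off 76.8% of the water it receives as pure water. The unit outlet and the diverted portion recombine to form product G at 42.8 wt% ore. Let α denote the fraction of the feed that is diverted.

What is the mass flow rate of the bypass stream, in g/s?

All 2940×0.286 = 840.84 g/s of ore reaches G, so G = 840.84/0.428 = 1964.6 g/s and vapour = 975.42 g/s.
The evaporator receives (1−α)·2940 of feed at 0.714 water and removes 0.768 of that water:
0.768×0.714×(1−α)×2940 = 975.42
(1−α) = 975.42/1612.2 = 0.6050;  α = 0.3950.
Bypass flow = 0.3950×2940 = 1161.2 g/s.

1161 g/s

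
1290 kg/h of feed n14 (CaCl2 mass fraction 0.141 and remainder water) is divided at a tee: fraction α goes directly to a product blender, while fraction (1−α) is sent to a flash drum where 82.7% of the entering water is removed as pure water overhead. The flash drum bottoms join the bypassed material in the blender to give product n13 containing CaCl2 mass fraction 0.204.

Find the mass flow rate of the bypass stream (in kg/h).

729.2 kg/h

All 1290×0.141 = 181.89 kg/h of CaCl2 reaches n13, so n13 = 181.89/0.204 = 891.62 kg/h and vapour = 398.38 kg/h.
The evaporator receives (1−α)·1290 of feed at 0.859 water and removes 0.827 of that water:
0.827×0.859×(1−α)×1290 = 398.38
(1−α) = 398.38/916.41 = 0.4347;  α = 0.5653.
Bypass flow = 0.5653×1290 = 729.21 kg/h.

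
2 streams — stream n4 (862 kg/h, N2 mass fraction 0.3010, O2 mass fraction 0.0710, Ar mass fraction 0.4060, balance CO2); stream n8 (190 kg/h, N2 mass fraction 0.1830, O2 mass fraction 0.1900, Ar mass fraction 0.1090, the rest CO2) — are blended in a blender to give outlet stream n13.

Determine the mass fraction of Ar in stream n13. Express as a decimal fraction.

0.3524

Total flow out = 862 + 190 = 1052 kg/h.
Ar in = 862×0.406 + 190×0.109 = 370.68 kg/h.
Ar mass fraction in n13 = 370.68/1052 = 0.3524.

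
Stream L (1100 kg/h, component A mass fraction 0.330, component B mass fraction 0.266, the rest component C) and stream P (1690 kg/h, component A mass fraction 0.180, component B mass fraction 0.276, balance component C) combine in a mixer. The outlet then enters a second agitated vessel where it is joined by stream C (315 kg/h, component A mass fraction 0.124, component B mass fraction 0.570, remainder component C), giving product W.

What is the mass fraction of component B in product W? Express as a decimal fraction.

0.302

Overall, product flow = 3105 kg/h.
component B in = 1100×0.266 + 1690×0.276 + 315×0.570 = 938.59 kg/h.
component B fraction in W = 0.302.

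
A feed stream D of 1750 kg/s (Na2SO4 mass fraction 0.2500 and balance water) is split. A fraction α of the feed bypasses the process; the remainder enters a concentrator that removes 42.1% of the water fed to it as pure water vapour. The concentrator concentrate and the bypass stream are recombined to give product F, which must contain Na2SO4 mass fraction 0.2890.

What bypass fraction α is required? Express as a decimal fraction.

0.573

All 1750×0.250 = 437.5 kg/s of Na2SO4 reaches F, so F = 437.5/0.289 = 1513.8 kg/s and vapour = 236.16 kg/s.
The evaporator receives (1−α)·1750 of feed at 0.750 water and removes 0.421 of that water:
0.421×0.750×(1−α)×1750 = 236.16
(1−α) = 236.16/552.56 = 0.4274;  α = 0.5726.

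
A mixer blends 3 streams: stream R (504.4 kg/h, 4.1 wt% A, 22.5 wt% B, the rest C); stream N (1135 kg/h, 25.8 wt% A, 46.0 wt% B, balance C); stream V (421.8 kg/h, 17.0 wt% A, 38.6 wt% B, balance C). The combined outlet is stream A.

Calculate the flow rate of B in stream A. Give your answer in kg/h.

798.4 kg/h

B out = B in = 504.4×0.225 + 1135×0.460 + 421.8×0.386 = 798.4 kg/h.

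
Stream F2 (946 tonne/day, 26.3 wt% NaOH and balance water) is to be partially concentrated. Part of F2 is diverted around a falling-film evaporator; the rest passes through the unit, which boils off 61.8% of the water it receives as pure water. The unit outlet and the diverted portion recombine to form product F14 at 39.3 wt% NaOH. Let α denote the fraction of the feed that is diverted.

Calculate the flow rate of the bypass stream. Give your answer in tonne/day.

259 tonne/day

All 946×0.263 = 248.8 tonne/day of NaOH reaches F14, so F14 = 248.8/0.393 = 633.07 tonne/day and vapour = 312.93 tonne/day.
The evaporator receives (1−α)·946 of feed at 0.737 water and removes 0.618 of that water:
0.618×0.737×(1−α)×946 = 312.93
(1−α) = 312.93/430.87 = 0.7263;  α = 0.2737.
Bypass flow = 0.2737×946 = 258.95 tonne/day.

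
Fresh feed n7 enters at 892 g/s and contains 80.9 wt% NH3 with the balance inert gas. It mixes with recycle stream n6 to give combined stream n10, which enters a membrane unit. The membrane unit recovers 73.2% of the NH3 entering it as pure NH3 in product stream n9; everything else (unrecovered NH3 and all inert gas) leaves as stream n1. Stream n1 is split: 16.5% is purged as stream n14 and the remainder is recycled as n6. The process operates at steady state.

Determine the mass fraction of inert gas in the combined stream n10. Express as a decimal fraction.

inert gas enters only via n7 and leaves only via the purge: 892×0.191 = 0.165×(inert gas in n1), and the membrane unit passes all inert gas, so inert gas in n10 = inert gas in n1 = 1032.6 g/s.
NH3 in n10: m_A = 892×0.809 + (1−0.165)·(1−0.732)·m_A, so m_A = 721.63/0.7762 = 929.67 g/s.
n10 = 929.67 + 1032.6 = 1962.2 g/s.
inert gas fraction in n10 = 1032.6/1962.2 = 0.526.

0.526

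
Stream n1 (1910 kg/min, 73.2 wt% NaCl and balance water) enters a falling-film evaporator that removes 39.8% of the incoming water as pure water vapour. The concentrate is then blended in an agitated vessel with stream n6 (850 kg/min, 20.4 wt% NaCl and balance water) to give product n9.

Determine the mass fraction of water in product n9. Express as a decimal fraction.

Vapour removed = 0.398×0.268×1910 = 203.73 kg/min; concentrate = 1706.3 kg/min.
water reaching the mixer = 308.15 (from concentrate) + 850×0.796 = 984.75 kg/min.
Product flow = 1706.3 + 850 = 2556.3 kg/min; water fraction = 0.385.

0.385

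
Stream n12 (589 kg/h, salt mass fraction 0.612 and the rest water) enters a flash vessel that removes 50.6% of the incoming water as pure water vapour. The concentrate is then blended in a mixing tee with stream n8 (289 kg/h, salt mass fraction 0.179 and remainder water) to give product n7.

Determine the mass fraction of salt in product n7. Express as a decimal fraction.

Vapour removed = 0.506×0.388×589 = 115.64 kg/h; concentrate = 473.36 kg/h.
salt reaching the mixer = 360.47 (from concentrate) + 289×0.179 = 412.2 kg/h.
Product flow = 473.36 + 289 = 762.36 kg/h; salt fraction = 0.541.

0.541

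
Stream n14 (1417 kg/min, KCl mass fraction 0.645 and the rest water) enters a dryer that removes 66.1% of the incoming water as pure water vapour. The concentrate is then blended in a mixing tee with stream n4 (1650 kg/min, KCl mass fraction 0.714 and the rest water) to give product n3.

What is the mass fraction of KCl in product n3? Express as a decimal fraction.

Vapour removed = 0.661×0.355×1417 = 332.51 kg/min; concentrate = 1084.5 kg/min.
KCl reaching the mixer = 913.97 (from concentrate) + 1650×0.714 = 2092.1 kg/min.
Product flow = 1084.5 + 1650 = 2734.5 kg/min; KCl fraction = 0.765.

0.765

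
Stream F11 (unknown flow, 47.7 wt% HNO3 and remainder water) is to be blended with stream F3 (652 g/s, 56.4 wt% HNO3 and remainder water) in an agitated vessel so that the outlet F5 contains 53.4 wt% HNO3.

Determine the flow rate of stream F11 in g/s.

343.2 g/s

Let F11 be the unknown flow. Total out = 652 + F11.
HNO3 balance: 367.73 + 0.477·F11 = 0.534·(652 + F11)
(0.477 − 0.534)·F11 = 0.534×652 − 367.73 = -19.56
F11 = -19.56 / -0.057 = 343.16 g/s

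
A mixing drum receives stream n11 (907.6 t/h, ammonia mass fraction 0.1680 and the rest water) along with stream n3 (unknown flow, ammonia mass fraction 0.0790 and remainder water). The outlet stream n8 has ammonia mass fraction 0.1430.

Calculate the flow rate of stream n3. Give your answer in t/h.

Let n3 be the unknown flow. Total out = 907.6 + n3.
ammonia balance: 152.48 + 0.079·n3 = 0.143·(907.6 + n3)
(0.079 − 0.143)·n3 = 0.143×907.6 − 152.48 = -22.69
n3 = -22.69 / -0.064 = 354.53 t/h

354.5 t/h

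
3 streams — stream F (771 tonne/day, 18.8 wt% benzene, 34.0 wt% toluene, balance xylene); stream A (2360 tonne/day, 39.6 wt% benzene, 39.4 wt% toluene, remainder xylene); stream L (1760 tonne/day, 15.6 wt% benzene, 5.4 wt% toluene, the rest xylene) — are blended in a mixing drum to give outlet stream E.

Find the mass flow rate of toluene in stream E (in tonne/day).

1287 tonne/day

toluene out = toluene in = 771×0.340 + 2360×0.394 + 1760×0.054 = 1287 tonne/day.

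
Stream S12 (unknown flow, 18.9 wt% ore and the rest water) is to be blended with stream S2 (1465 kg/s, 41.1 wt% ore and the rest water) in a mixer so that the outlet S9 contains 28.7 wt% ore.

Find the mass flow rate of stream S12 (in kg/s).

1854 kg/s

Let S12 be the unknown flow. Total out = 1465 + S12.
ore balance: 602.12 + 0.189·S12 = 0.287·(1465 + S12)
(0.189 − 0.287)·S12 = 0.287×1465 − 602.12 = -181.66
S12 = -181.66 / -0.098 = 1853.7 kg/s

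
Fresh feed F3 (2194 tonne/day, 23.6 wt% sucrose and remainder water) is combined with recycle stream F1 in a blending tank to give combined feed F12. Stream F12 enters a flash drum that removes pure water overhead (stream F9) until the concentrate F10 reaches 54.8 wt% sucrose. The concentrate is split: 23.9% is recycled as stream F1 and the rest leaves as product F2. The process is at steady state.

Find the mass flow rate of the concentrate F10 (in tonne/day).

1242 tonne/day

Overall sucrose balance (none leaves overhead): sucrose in fresh feed = sucrose in product, i.e. 2194×0.236 = (1−0.239)·F10·0.548.
F10 = 517.78/(0.548×0.761) = 1241.6 tonne/day.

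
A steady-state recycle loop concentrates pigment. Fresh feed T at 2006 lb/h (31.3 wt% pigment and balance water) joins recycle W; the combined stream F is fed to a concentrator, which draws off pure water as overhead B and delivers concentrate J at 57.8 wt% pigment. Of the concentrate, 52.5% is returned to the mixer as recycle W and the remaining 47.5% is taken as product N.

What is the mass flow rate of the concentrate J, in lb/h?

Overall pigment balance (none leaves overhead): pigment in fresh feed = pigment in product, i.e. 2006×0.313 = (1−0.525)·J·0.578.
J = 627.88/(0.578×0.475) = 2286.9 lb/h.

2287 lb/h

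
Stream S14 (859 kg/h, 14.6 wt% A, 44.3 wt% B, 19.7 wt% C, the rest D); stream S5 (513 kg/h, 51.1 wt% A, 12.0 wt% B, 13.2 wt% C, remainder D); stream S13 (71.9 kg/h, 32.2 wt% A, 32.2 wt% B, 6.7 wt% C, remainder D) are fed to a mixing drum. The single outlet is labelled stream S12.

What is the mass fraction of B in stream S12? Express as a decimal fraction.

Total flow out = 859 + 513 + 71.9 = 1443.9 kg/h.
B in = 859×0.443 + 513×0.120 + 71.9×0.322 = 465.25 kg/h.
B mass fraction in S12 = 465.25/1443.9 = 0.3222.

0.3222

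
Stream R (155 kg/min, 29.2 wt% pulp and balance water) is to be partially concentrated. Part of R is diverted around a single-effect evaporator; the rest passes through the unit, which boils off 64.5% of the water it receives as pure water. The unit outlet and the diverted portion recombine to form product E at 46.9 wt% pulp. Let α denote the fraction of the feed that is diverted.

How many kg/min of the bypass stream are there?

26.9 kg/min

All 155×0.292 = 45.26 kg/min of pulp reaches E, so E = 45.26/0.469 = 96.503 kg/min and vapour = 58.497 kg/min.
The evaporator receives (1−α)·155 of feed at 0.708 water and removes 0.645 of that water:
0.645×0.708×(1−α)×155 = 58.497
(1−α) = 58.497/70.782 = 0.8264;  α = 0.1736.
Bypass flow = 0.1736×155 = 26.903 kg/min.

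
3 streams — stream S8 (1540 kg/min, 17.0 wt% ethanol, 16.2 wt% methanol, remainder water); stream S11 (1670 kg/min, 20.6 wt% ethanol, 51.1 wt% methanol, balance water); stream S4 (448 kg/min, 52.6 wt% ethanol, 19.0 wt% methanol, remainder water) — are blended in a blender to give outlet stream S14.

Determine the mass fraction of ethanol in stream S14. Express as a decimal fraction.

0.2300

Total flow out = 1540 + 1670 + 448 = 3658 kg/min.
ethanol in = 1540×0.170 + 1670×0.206 + 448×0.526 = 841.47 kg/min.
ethanol mass fraction in S14 = 841.47/3658 = 0.2300.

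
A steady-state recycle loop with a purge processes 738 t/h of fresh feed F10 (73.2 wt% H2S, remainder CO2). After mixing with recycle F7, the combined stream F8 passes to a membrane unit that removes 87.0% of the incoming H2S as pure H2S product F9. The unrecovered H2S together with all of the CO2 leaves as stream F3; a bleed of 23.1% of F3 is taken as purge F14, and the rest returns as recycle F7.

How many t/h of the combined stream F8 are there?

CO2 enters only via F10 and leaves only via the purge: 738×0.268 = 0.231×(CO2 in F3), and the membrane unit passes all CO2, so CO2 in F8 = CO2 in F3 = 856.21 t/h.
H2S in F8: m_A = 738×0.732 + (1−0.231)·(1−0.870)·m_A, so m_A = 540.22/0.9000 = 600.22 t/h.
F8 = 600.22 + 856.21 = 1456.4 t/h.

1456 t/h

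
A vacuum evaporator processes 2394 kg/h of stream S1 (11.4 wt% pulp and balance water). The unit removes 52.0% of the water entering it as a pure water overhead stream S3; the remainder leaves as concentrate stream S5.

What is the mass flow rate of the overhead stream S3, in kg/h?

water entering = 2394×0.886 = 2121.1 kg/h; overhead removed = 0.520×2121.1 = 1103 kg/h.

1103 kg/h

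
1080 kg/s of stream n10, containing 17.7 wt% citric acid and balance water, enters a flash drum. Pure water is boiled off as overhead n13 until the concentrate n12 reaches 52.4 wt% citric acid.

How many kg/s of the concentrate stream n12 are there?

364.8 kg/s

citric acid is conserved: 1080×0.177 = 191.16 kg/s all reports to the concentrate.
Concentrate = 191.16/(target fraction) = 364.81 kg/s.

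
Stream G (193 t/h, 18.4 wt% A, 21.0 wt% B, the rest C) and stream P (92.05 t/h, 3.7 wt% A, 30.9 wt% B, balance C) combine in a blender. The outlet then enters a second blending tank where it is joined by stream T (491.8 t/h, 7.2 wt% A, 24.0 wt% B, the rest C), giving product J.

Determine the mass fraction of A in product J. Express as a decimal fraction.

Overall, product flow = 776.85 t/h.
A in = 193×0.184 + 92.05×0.037 + 491.8×0.072 = 74.327 t/h.
A fraction in J = 0.096.

0.096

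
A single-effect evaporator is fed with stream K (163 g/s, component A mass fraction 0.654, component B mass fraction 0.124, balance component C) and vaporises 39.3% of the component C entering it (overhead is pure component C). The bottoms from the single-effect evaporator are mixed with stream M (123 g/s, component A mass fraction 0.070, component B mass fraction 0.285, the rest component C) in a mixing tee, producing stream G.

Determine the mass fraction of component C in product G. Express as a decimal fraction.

0.373

Vapour removed = 0.393×0.222×163 = 14.221 g/s; concentrate = 148.78 g/s.
component C reaching the mixer = 21.965 (from concentrate) + 123×0.645 = 101.3 g/s.
Product flow = 148.78 + 123 = 271.78 g/s; component C fraction = 0.373.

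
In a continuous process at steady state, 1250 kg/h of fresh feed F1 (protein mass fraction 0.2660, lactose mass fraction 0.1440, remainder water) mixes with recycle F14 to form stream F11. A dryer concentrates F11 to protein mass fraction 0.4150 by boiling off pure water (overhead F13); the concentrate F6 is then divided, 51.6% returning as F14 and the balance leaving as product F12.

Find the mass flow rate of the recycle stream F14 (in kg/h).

Overall protein balance (none leaves overhead): protein in fresh feed = protein in product, i.e. 1250×0.266 = (1−0.516)·F6·0.415.
F6 = 332.5/(0.415×0.484) = 1655.4 kg/h.
Recycle F14 = 0.516×1655.4 = 854.18 kg/h.

854.2 kg/h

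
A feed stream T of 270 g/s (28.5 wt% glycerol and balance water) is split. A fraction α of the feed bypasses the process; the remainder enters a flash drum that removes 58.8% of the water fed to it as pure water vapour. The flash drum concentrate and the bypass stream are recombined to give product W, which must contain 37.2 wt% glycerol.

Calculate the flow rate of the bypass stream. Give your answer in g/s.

119.8 g/s

All 270×0.285 = 76.95 g/s of glycerol reaches W, so W = 76.95/0.372 = 206.85 g/s and vapour = 63.145 g/s.
The evaporator receives (1−α)·270 of feed at 0.715 water and removes 0.588 of that water:
0.588×0.715×(1−α)×270 = 63.145
(1−α) = 63.145/113.51 = 0.5563;  α = 0.4437.
Bypass flow = 0.4437×270 = 119.8 g/s.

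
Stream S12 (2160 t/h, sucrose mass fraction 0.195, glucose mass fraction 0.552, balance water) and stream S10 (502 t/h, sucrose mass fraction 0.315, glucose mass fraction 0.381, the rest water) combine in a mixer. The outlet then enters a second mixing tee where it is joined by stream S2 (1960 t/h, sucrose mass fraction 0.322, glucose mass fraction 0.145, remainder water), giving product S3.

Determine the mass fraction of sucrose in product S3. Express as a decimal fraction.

0.262

Overall, product flow = 4622 t/h.
sucrose in = 2160×0.195 + 502×0.315 + 1960×0.322 = 1210.5 t/h.
sucrose fraction in S3 = 0.262.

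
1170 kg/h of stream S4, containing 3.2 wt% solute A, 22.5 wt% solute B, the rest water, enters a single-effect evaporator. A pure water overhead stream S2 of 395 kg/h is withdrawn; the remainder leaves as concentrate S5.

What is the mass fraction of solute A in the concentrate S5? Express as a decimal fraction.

solute A is not removed: 1170×0.032 = 37.44 kg/h of solute A enters S5.
Concentrate = 1170 − 395 = 775 kg/h.
Mass fraction = 37.44/775 = 0.048.

0.048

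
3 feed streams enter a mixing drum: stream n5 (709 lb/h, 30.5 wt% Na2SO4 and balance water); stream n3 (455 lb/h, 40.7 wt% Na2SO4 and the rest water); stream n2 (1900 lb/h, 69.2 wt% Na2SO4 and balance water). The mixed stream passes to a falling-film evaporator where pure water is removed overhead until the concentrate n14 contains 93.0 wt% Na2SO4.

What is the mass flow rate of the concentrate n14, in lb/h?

1845 lb/h

Na2SO4 entering = 709×0.305 + 455×0.407 + 1900×0.692 = 1716.2 lb/h.
All Na2SO4 reports to n14, so n14 = 1716.2/0.930 = 1845.4 lb/h.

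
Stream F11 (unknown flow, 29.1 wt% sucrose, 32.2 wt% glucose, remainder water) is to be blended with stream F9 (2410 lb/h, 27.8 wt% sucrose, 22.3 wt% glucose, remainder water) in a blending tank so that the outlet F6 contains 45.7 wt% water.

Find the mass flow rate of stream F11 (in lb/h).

1446 lb/h

Let F11 be the unknown flow. Total out = 2410 + F11.
water balance: 1202.6 + 0.387·F11 = 0.457·(2410 + F11)
(0.387 − 0.457)·F11 = 0.457×2410 − 1202.6 = -101.22
F11 = -101.22 / -0.070 = 1446 lb/h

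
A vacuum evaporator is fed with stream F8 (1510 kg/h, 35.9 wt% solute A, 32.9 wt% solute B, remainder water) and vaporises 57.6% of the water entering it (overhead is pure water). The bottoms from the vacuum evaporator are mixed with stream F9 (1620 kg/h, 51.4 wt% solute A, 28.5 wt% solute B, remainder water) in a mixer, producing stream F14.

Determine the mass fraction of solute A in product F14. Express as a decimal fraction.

0.481

Vapour removed = 0.576×0.312×1510 = 271.37 kg/h; concentrate = 1238.6 kg/h.
solute A reaching the mixer = 542.09 (from concentrate) + 1620×0.514 = 1374.8 kg/h.
Product flow = 1238.6 + 1620 = 2858.6 kg/h; solute A fraction = 0.481.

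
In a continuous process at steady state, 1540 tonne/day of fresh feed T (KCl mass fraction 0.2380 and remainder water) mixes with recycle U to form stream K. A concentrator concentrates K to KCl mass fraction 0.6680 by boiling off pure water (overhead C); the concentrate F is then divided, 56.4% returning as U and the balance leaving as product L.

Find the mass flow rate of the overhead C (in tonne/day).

991.3 tonne/day

Overall KCl balance (none leaves overhead): KCl in fresh feed = KCl in product, i.e. 1540×0.238 = (1−0.564)·F·0.668.
F = 366.52/(0.668×0.436) = 1258.4 tonne/day.
Recycle U = 0.564×1258.4 = 709.76 tonne/day.
Combined feed K = 1540 + 709.76 = 2249.8 tonne/day.
Overhead C = K − F = 2249.8 − 1258.4 = 991.32 tonne/day.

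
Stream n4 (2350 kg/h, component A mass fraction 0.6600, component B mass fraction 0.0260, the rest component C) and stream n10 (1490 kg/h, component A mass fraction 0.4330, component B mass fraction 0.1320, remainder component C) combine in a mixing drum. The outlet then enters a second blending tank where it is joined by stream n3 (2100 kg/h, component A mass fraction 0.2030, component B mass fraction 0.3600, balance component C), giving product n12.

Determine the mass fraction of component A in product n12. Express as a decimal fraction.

Overall, product flow = 5940 kg/h.
component A in = 2350×0.660 + 1490×0.433 + 2100×0.203 = 2622.5 kg/h.
component A fraction in n12 = 0.4415.

0.4415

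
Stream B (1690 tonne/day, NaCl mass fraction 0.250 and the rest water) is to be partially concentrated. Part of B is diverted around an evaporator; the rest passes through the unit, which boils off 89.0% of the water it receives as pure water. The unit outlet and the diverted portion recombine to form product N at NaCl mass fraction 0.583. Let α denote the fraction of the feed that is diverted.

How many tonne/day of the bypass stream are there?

243.9 tonne/day

All 1690×0.250 = 422.5 tonne/day of NaCl reaches N, so N = 422.5/0.583 = 724.7 tonne/day and vapour = 965.3 tonne/day.
The evaporator receives (1−α)·1690 of feed at 0.750 water and removes 0.890 of that water:
0.890×0.750×(1−α)×1690 = 965.3
(1−α) = 965.3/1128.1 = 0.8557;  α = 0.1443.
Bypass flow = 0.1443×1690 = 243.86 tonne/day.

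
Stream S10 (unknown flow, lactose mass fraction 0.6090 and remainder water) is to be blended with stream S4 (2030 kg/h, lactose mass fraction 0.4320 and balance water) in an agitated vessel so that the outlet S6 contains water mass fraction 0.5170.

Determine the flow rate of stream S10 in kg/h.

821.7 kg/h

Let S10 be the unknown flow. Total out = 2030 + S10.
water balance: 1153 + 0.391·S10 = 0.517·(2030 + S10)
(0.391 − 0.517)·S10 = 0.517×2030 − 1153 = -103.53
S10 = -103.53 / -0.126 = 821.67 kg/h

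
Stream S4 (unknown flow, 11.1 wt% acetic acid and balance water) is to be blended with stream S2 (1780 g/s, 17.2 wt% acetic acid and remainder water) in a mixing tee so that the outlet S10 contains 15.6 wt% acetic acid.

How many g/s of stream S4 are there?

Let S4 be the unknown flow. Total out = 1780 + S4.
acetic acid balance: 306.16 + 0.111·S4 = 0.156·(1780 + S4)
(0.111 − 0.156)·S4 = 0.156×1780 − 306.16 = -28.48
S4 = -28.48 / -0.045 = 632.89 g/s

632.9 g/s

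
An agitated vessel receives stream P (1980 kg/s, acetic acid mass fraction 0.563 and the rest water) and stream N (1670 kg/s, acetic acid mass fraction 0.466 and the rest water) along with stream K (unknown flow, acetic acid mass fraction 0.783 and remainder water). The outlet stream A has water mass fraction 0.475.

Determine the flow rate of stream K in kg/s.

90.27 kg/s

Let K be the unknown flow. Total out = 3650 + K.
water balance: 1757 + 0.217·K = 0.475·(3650 + K)
(0.217 − 0.475)·K = 0.475×3650 − 1757 = -23.29
K = -23.29 / -0.258 = 90.271 kg/s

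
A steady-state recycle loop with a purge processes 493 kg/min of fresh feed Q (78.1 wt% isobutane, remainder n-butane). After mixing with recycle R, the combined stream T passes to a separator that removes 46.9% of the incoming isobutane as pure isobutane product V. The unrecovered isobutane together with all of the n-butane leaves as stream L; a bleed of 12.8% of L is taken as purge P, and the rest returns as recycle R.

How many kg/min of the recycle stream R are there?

1068 kg/min

n-butane enters only via Q and leaves only via the purge: 493×0.219 = 0.128×(n-butane in L), and the separator passes all n-butane, so n-butane in T = n-butane in L = 843.49 kg/min.
isobutane in T: m_A = 493×0.781 + (1−0.128)·(1−0.469)·m_A, so m_A = 385.03/0.5370 = 717.05 kg/min.
L = (1−0.469)×717.05 + 843.49 = 1224.2 kg/min.
Recycle R = (1−0.128)×1224.2 = 1067.5 kg/min.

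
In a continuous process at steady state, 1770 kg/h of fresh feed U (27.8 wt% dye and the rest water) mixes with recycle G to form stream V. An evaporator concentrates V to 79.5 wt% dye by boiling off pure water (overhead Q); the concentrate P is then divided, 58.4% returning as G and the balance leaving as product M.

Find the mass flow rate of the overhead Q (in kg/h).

Overall dye balance (none leaves overhead): dye in fresh feed = dye in product, i.e. 1770×0.278 = (1−0.584)·P·0.795.
P = 492.06/(0.795×0.416) = 1487.8 kg/h.
Recycle G = 0.584×1487.8 = 868.9 kg/h.
Combined feed V = 1770 + 868.9 = 2638.9 kg/h.
Overhead Q = V − P = 2638.9 − 1487.8 = 1151.1 kg/h.

1151 kg/h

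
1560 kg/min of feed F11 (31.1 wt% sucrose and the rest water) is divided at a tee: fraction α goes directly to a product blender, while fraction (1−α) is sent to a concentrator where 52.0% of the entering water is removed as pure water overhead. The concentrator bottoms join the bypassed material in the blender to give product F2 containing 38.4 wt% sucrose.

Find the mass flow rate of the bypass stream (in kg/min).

All 1560×0.311 = 485.16 kg/min of sucrose reaches F2, so F2 = 485.16/0.384 = 1263.4 kg/min and vapour = 296.56 kg/min.
The evaporator receives (1−α)·1560 of feed at 0.689 water and removes 0.520 of that water:
0.520×0.689×(1−α)×1560 = 296.56
(1−α) = 296.56/558.92 = 0.5306;  α = 0.4694.
Bypass flow = 0.4694×1560 = 732.26 kg/min.

732.3 kg/min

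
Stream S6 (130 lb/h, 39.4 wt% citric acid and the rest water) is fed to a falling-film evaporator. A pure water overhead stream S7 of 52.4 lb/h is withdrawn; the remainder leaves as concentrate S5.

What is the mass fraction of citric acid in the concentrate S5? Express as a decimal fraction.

citric acid is not removed: 130×0.394 = 51.22 lb/h of citric acid enters S5.
Concentrate = 130 − 52.4 = 77.6 lb/h.
Mass fraction = 51.22/77.6 = 0.6601.

0.6601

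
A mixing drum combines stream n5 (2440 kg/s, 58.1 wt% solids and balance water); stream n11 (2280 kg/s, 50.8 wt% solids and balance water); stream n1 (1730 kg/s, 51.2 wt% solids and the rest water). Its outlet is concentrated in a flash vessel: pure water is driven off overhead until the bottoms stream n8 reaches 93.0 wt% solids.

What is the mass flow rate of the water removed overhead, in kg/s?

solids entering = 2440×0.581 + 2280×0.508 + 1730×0.512 = 3461.6 kg/s.
All solids reports to n8, so n8 = 3461.6/0.930 = 3722.2 kg/s.
Total feed = 6450 kg/s; overhead = 6450 − 3722.2 = 2727.8 kg/s.

2728 kg/s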